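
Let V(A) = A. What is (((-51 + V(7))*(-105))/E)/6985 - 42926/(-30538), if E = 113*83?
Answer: 25566570175/18187409777 ≈ 1.4057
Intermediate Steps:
E = 9379
(((-51 + V(7))*(-105))/E)/6985 - 42926/(-30538) = (((-51 + 7)*(-105))/9379)/6985 - 42926/(-30538) = (-44*(-105)*(1/9379))*(1/6985) - 42926*(-1/30538) = (4620*(1/9379))*(1/6985) + 21463/15269 = (4620/9379)*(1/6985) + 21463/15269 = 84/1191133 + 21463/15269 = 25566570175/18187409777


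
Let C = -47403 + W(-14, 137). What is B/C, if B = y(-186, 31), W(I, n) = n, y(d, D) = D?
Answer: -31/47266 ≈ -0.00065586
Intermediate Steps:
B = 31
C = -47266 (C = -47403 + 137 = -47266)
B/C = 31/(-47266) = 31*(-1/47266) = -31/47266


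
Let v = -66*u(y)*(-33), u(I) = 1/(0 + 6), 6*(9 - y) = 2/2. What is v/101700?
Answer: 121/33900 ≈ 0.0035693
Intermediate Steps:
y = 53/6 (y = 9 - 1/(3*2) = 9 - 1/6*1 = 9 - 1/6 = 53/6 ≈ 8.8333)
u(I) = 1/6
v = 363 (v = -66*1/6*(-33) = -11*(-33) = 363)
v/101700 = 363/101700 = 363*(1/101700) = 121/33900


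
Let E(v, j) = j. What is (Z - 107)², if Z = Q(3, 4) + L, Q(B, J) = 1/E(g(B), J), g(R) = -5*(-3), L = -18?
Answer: 249001/16 ≈ 15563.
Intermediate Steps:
g(R) = 15
Q(B, J) = 1/J
Z = -71/4 (Z = 1/4 - 18 = ¼ - 18 = -71/4 ≈ -17.750)
(Z - 107)² = (-71/4 - 107)² = (-499/4)² = 249001/16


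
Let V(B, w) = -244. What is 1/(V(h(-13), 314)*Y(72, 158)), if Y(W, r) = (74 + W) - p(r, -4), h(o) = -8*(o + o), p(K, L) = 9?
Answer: -1/33428 ≈ -2.9915e-5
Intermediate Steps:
h(o) = -16*o
Y(W, r) = 65 + W (Y(W, r) = (74 + W) - 1*9 = (74 + W) - 9 = 65 + W)
1/(V(h(-13), 314)*Y(72, 158)) = 1/((-244)*(65 + 72)) = -1/244/137 = -1/244*1/137 = -1/33428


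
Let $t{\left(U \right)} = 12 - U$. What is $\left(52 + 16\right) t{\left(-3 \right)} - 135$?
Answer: $885$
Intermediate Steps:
$\left(52 + 16\right) t{\left(-3 \right)} - 135 = \left(52 + 16\right) \left(12 - -3\right) - 135 = 68 \left(12 + 3\right) - 135 = 68 \cdot 15 - 135 = 1020 - 135 = 885$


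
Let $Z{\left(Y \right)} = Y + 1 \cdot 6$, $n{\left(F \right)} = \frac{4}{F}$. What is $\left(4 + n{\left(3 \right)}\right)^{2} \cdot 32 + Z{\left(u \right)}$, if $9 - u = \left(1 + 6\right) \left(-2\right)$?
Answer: $\frac{8453}{9} \approx 939.22$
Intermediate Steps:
$u = 23$ ($u = 9 - \left(1 + 6\right) \left(-2\right) = 9 - 7 \left(-2\right) = 9 - -14 = 9 + 14 = 23$)
$Z{\left(Y \right)} = 6 + Y$ ($Z{\left(Y \right)} = Y + 6 = 6 + Y$)
$\left(4 + n{\left(3 \right)}\right)^{2} \cdot 32 + Z{\left(u \right)} = \left(4 + \frac{4}{3}\right)^{2} \cdot 32 + \left(6 + 23\right) = \left(4 + 4 \cdot \frac{1}{3}\right)^{2} \cdot 32 + 29 = \left(4 + \frac{4}{3}\right)^{2} \cdot 32 + 29 = \left(\frac{16}{3}\right)^{2} \cdot 32 + 29 = \frac{256}{9} \cdot 32 + 29 = \frac{8192}{9} + 29 = \frac{8453}{9}$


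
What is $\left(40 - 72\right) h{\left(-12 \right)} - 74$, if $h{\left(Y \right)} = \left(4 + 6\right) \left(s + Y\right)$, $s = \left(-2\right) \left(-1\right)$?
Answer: $3126$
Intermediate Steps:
$s = 2$
$h{\left(Y \right)} = 20 + 10 Y$ ($h{\left(Y \right)} = \left(4 + 6\right) \left(2 + Y\right) = 10 \left(2 + Y\right) = 20 + 10 Y$)
$\left(40 - 72\right) h{\left(-12 \right)} - 74 = \left(40 - 72\right) \left(20 + 10 \left(-12\right)\right) - 74 = \left(40 - 72\right) \left(20 - 120\right) - 74 = \left(-32\right) \left(-100\right) - 74 = 3200 - 74 = 3126$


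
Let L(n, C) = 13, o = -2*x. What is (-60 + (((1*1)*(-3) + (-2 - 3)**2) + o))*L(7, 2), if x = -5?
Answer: -364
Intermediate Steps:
o = 10 (o = -2*(-5) = 10)
(-60 + (((1*1)*(-3) + (-2 - 3)**2) + o))*L(7, 2) = (-60 + (((1*1)*(-3) + (-2 - 3)**2) + 10))*13 = (-60 + ((1*(-3) + (-5)**2) + 10))*13 = (-60 + ((-3 + 25) + 10))*13 = (-60 + (22 + 10))*13 = (-60 + 32)*13 = -28*13 = -364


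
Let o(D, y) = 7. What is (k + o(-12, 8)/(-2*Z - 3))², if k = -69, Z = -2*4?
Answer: 792100/169 ≈ 4687.0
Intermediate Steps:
Z = -8
(k + o(-12, 8)/(-2*Z - 3))² = (-69 + 7/(-2*(-8) - 3))² = (-69 + 7/(16 - 3))² = (-69 + 7/13)² = (-890/13)² = 792100/169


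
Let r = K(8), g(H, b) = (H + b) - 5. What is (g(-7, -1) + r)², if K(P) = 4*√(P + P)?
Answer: 9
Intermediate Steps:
g(H, b) = -5 + H + b
K(P) = 4*√2*√P (K(P) = 4*√(2*P) = 4*(√2*√P) = 4*√2*√P)
r = 16 (r = 4*√2*√8 = 4*√2*(2*√2) = 16)
(g(-7, -1) + r)² = ((-5 - 7 - 1) + 16)² = (-13 + 16)² = 3² = 9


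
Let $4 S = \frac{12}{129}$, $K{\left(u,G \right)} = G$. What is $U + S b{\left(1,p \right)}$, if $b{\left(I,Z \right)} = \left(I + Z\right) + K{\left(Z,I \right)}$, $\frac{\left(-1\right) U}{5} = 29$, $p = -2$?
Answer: $-145$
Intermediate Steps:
$U = -145$ ($U = \left(-5\right) 29 = -145$)
$S = \frac{1}{43}$ ($S = \frac{12 \cdot \frac{1}{129}}{4} = \frac{1}{4} \cdot \frac{4}{43} = \frac{1}{43} \approx 0.023256$)
$b{\left(I,Z \right)} = Z + 2 I$ ($b{\left(I,Z \right)} = \left(I + Z\right) + I = Z + 2 I$)
$U + S b{\left(1,p \right)} = -145 + \frac{-2 + 2 \cdot 1}{43} = -145 + \frac{-2 + 2}{43} = -145 + \frac{1}{43} \cdot 0 = -145 + 0 = -145$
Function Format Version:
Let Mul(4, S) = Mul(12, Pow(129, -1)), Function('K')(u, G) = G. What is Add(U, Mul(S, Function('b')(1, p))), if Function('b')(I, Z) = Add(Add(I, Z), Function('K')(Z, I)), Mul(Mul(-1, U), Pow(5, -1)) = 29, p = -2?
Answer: -145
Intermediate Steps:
U = -145 (U = Mul(-5, 29) = -145)
S = Rational(1, 43) (S = Mul(Rational(1, 4), Mul(12, Pow(129, -1))) = Mul(Rational(1, 4), Mul(12, Rational(1, 129))) = Mul(Rational(1, 4), Rational(4, 43)) = Rational(1, 43) ≈ 0.023256)
Function('b')(I, Z) = Add(Z, Mul(2, I)) (Function('b')(I, Z) = Add(Add(I, Z), I) = Add(Z, Mul(2, I)))
Add(U, Mul(S, Function('b')(1, p))) = Add(-145, Mul(Rational(1, 43), Add(-2, Mul(2, 1)))) = Add(-145, Mul(Rational(1, 43), Add(-2, 2))) = Add(-145, Mul(Rational(1, 43), 0)) = Add(-145, 0) = -145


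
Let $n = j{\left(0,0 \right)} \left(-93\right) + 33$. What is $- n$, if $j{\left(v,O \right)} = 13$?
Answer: $1176$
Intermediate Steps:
$n = -1176$ ($n = 13 \left(-93\right) + 33 = -1209 + 33 = -1176$)
$- n = \left(-1\right) \left(-1176\right) = 1176$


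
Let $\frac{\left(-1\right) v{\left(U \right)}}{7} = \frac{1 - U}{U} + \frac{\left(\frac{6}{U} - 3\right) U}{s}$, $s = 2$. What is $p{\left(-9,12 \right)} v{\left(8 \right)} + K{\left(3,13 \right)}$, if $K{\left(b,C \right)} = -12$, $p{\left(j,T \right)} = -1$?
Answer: $- \frac{649}{8} \approx -81.125$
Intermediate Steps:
$v{\left(U \right)} = - \frac{7 \left(1 - U\right)}{U} - \frac{7 U \left(-3 + \frac{6}{U}\right)}{2}$ ($v{\left(U \right)} = - 7 \left(\frac{1 - U}{U} + \frac{\left(\frac{6}{U} - 3\right) U}{2}\right) = - 7 \left(\frac{1 - U}{U} + \left(-3 + \frac{6}{U}\right) U \frac{1}{2}\right) = - 7 \left(\frac{1 - U}{U} + U \left(-3 + \frac{6}{U}\right) \frac{1}{2}\right) = - 7 \left(\frac{1 - U}{U} + \frac{U \left(-3 + \frac{6}{U}\right)}{2}\right) = - \frac{7 \left(1 - U\right)}{U} - \frac{7 U \left(-3 + \frac{6}{U}\right)}{2}$)
$p{\left(-9,12 \right)} v{\left(8 \right)} + K{\left(3,13 \right)} = - (-14 - \frac{7}{8} + \frac{21}{2} \cdot 8) - 12 = - (-14 - \frac{7}{8} + 84) - 12 = \left(-1\right) \frac{553}{8} - 12 = - \frac{553}{8} - 12 = - \frac{649}{8}$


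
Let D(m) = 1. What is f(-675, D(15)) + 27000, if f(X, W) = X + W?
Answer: 26326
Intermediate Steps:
f(X, W) = W + X
f(-675, D(15)) + 27000 = (1 - 675) + 27000 = -674 + 27000 = 26326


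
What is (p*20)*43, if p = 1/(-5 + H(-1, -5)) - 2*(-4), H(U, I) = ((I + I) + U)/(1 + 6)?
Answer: 155230/23 ≈ 6749.1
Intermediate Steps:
H(U, I) = U/7 + 2*I/7 (H(U, I) = (2*I + U)/7 = (U + 2*I)*(1/7) = U/7 + 2*I/7)
p = 361/46 (p = 1/(-5 + ((1/7)*(-1) + (2/7)*(-5))) - 2*(-4) = 1/(-5 + (-1/7 - 10/7)) + 8 = 1/(-5 - 11/7) + 8 = 1/(-46/7) + 8 = -7/46 + 8 = 361/46 ≈ 7.8478)
(p*20)*43 = ((361/46)*20)*43 = (3610/23)*43 = 155230/23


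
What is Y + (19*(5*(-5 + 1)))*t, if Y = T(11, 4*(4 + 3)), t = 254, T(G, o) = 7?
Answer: -96513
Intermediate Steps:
Y = 7
Y + (19*(5*(-5 + 1)))*t = 7 + (19*(5*(-5 + 1)))*254 = 7 + (19*(5*(-4)))*254 = 7 + (19*(-20))*254 = 7 - 380*254 = 7 - 96520 = -96513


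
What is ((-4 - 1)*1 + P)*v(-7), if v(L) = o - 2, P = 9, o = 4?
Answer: 8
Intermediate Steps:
v(L) = 2 (v(L) = 4 - 2 = 2)
((-4 - 1)*1 + P)*v(-7) = ((-4 - 1)*1 + 9)*2 = (-5*1 + 9)*2 = (-5 + 9)*2 = 4*2 = 8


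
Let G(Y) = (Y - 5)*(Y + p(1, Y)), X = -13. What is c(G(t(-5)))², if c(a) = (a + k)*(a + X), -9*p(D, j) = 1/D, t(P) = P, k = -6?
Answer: 19392790564/6561 ≈ 2.9558e+6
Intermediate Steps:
p(D, j) = -1/(9*D)
G(Y) = (-5 + Y)*(-⅑ + Y) (G(Y) = (Y - 5)*(Y - ⅑/1) = (-5 + Y)*(Y - ⅑*1) = (-5 + Y)*(Y - ⅑) = (-5 + Y)*(-⅑ + Y))
c(a) = (-13 + a)*(-6 + a) (c(a) = (a - 6)*(a - 13) = (-6 + a)*(-13 + a) = (-13 + a)*(-6 + a))
c(G(t(-5)))² = (78 + (5/9 + (-5)² - 46/9*(-5))² - 19*(5/9 + (-5)² - 46/9*(-5)))² = (78 + (5/9 + 25 + 230/9)² - 19*(5/9 + 25 + 230/9))² = (78 + (460/9)² - 19*460/9)² = (78 + 211600/81 - 8740/9)² = (139258/81)² = 19392790564/6561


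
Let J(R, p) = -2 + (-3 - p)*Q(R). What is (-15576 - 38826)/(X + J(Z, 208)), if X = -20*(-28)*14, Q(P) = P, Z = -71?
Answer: -54402/22819 ≈ -2.3841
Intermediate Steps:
J(R, p) = -2 + R*(-3 - p) (J(R, p) = -2 + (-3 - p)*R = -2 + R*(-3 - p))
X = 7840 (X = 560*14 = 7840)
(-15576 - 38826)/(X + J(Z, 208)) = (-15576 - 38826)/(7840 + (-2 - 3*(-71) - 1*(-71)*208)) = -54402/(7840 + (-2 + 213 + 14768)) = -54402/(7840 + 14979) = -54402/22819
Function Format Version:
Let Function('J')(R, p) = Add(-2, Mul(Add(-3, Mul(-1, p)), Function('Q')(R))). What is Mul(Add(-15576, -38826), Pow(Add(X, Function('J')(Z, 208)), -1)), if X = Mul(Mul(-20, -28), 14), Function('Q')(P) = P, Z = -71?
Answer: Rational(-54402, 22819) ≈ -2.3841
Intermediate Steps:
Function('J')(R, p) = Add(-2, Mul(R, Add(-3, Mul(-1, p)))) (Function('J')(R, p) = Add(-2, Mul(Add(-3, Mul(-1, p)), R)) = Add(-2, Mul(R, Add(-3, Mul(-1, p)))))
X = 7840 (X = Mul(560, 14) = 7840)
Mul(Add(-15576, -38826), Pow(Add(X, Function('J')(Z, 208)), -1)) = Mul(Add(-15576, -38826), Pow(Add(7840, Add(-2, Mul(-3, -71), Mul(-1, -71, 208))), -1)) = Mul(-54402, Pow(Add(7840, Add(-2, 213, 14768)), -1)) = Mul(-54402, Pow(Add(7840, 14979), -1)) = Mul(-54402, Pow(22819, -1)) = Mul(-54402, Rational(1, 22819)) = Rational(-54402, 22819)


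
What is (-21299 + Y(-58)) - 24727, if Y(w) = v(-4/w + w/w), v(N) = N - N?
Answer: -46026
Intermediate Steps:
v(N) = 0
Y(w) = 0
(-21299 + Y(-58)) - 24727 = (-21299 + 0) - 24727 = -21299 - 24727 = -46026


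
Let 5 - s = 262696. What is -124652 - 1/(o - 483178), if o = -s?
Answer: -27484145523/220487 ≈ -1.2465e+5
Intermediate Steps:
s = -262691 (s = 5 - 1*262696 = 5 - 262696 = -262691)
o = 262691 (o = -1*(-262691) = 262691)
-124652 - 1/(o - 483178) = -124652 - 1/(262691 - 483178) = -124652 - 1/(-220487) = -124652 - 1*(-1/220487) = -124652 + 1/220487 = -27484145523/220487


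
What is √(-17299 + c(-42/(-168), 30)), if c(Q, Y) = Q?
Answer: I*√69195/2 ≈ 131.52*I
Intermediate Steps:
√(-17299 + c(-42/(-168), 30)) = √(-17299 - 42/(-168)) = √(-17299 - 42*(-1/168)) = √(-17299 + ¼) = √(-69195/4) = I*√69195/2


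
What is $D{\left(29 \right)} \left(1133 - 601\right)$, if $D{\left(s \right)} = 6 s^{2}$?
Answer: $2684472$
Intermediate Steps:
$D{\left(29 \right)} \left(1133 - 601\right) = 6 \cdot 29^{2} \left(1133 - 601\right) = 6 \cdot 841 \cdot 532 = 5046 \cdot 532 = 2684472$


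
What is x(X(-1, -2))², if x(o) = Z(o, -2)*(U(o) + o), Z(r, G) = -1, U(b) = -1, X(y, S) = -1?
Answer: 4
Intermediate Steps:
x(o) = 1 - o (x(o) = -(-1 + o) = 1 - o)
x(X(-1, -2))² = (1 - 1*(-1))² = (1 + 1)² = 2² = 4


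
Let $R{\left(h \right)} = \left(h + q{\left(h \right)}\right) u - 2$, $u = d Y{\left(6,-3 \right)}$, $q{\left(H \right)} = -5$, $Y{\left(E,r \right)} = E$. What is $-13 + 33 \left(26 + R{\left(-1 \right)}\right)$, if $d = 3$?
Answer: $-2785$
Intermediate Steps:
$u = 18$ ($u = 3 \cdot 6 = 18$)
$R{\left(h \right)} = -92 + 18 h$ ($R{\left(h \right)} = \left(h - 5\right) 18 - 2 = \left(-5 + h\right) 18 - 2 = \left(-90 + 18 h\right) - 2 = -92 + 18 h$)
$-13 + 33 \left(26 + R{\left(-1 \right)}\right) = -13 + 33 \left(26 + \left(-92 + 18 \left(-1\right)\right)\right) = -13 + 33 \left(26 - 110\right) = -13 + 33 \left(-84\right) = -13 - 2772 = -2785$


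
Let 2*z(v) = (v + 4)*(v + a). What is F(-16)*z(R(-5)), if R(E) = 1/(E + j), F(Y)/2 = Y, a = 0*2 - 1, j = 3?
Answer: 84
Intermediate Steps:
a = -1 (a = 0 - 1 = -1)
F(Y) = 2*Y
R(E) = 1/(3 + E) (R(E) = 1/(E + 3) = 1/(3 + E))
z(v) = (-1 + v)*(4 + v)/2 (z(v) = ((v + 4)*(v - 1))/2 = ((4 + v)*(-1 + v))/2 = ((-1 + v)*(4 + v))/2 = (-1 + v)*(4 + v)/2)
F(-16)*z(R(-5)) = (2*(-16))*(-2 + (1/(3 - 5))²/2 + 3/(2*(3 - 5))) = -32*(-2 + (1/(-2))²/2 + (3/2)/(-2)) = -32*(-2 + (-½)²/2 + (3/2)*(-½)) = -32*(-2 + (½)*(¼) - ¾) = -32*(-2 + ⅛ - ¾) = -32*(-21/8) = 84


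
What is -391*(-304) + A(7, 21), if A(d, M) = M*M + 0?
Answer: 119305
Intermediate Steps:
A(d, M) = M**2 (A(d, M) = M**2 + 0 = M**2)
-391*(-304) + A(7, 21) = -391*(-304) + 21**2 = 118864 + 441 = 119305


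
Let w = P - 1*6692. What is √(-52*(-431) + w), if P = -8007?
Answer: 3*√857 ≈ 87.824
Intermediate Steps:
w = -14699 (w = -8007 - 1*6692 = -8007 - 6692 = -14699)
√(-52*(-431) + w) = √(-52*(-431) - 14699) = √(22412 - 14699) = √7713 = 3*√857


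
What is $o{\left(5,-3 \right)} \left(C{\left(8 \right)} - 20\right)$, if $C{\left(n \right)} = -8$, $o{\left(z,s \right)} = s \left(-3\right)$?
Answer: $-252$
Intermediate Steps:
$o{\left(z,s \right)} = - 3 s$
$o{\left(5,-3 \right)} \left(C{\left(8 \right)} - 20\right) = \left(-3\right) \left(-3\right) \left(-8 - 20\right) = 9 \left(-28\right) = -252$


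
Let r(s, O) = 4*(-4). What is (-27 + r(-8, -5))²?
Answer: 1849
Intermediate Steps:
r(s, O) = -16
(-27 + r(-8, -5))² = (-27 - 16)² = (-43)² = 1849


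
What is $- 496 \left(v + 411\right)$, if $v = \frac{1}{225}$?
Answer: $- \frac{45868096}{225} \approx -2.0386 \cdot 10^{5}$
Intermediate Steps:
$v = \frac{1}{225} \approx 0.0044444$
$- 496 \left(v + 411\right) = - 496 \left(\frac{1}{225} + 411\right) = \left(-496\right) \frac{92476}{225} = - \frac{45868096}{225}$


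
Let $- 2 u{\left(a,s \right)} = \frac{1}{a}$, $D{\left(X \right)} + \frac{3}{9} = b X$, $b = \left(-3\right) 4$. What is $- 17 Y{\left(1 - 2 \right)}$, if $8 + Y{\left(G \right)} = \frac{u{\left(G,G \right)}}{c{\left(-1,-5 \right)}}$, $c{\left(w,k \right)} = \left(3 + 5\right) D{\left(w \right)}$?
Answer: $\frac{76109}{560} \approx 135.91$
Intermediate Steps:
$b = -12$
$D{\left(X \right)} = - \frac{1}{3} - 12 X$
$u{\left(a,s \right)} = - \frac{1}{2 a}$
$c{\left(w,k \right)} = - \frac{8}{3} - 96 w$ ($c{\left(w,k \right)} = \left(3 + 5\right) \left(- \frac{1}{3} - 12 w\right) = 8 \left(- \frac{1}{3} - 12 w\right) = - \frac{8}{3} - 96 w$)
$Y{\left(G \right)} = -8 - \frac{3}{560 G}$ ($Y{\left(G \right)} = -8 + \frac{\left(- \frac{1}{2}\right) \frac{1}{G}}{- \frac{8}{3} - -96} = -8 + \frac{\left(- \frac{1}{2}\right) \frac{1}{G}}{- \frac{8}{3} + 96} = -8 + \frac{\left(- \frac{1}{2}\right) \frac{1}{G}}{\frac{280}{3}} = -8 + - \frac{1}{2 G} \frac{3}{280} = -8 - \frac{3}{560 G}$)
$- 17 Y{\left(1 - 2 \right)} = - 17 \left(-8 - \frac{3}{560 \left(1 - 2\right)}\right) = - 17 \left(-8 - \frac{3}{560 \left(-1\right)}\right) = - 17 \left(-8 - - \frac{3}{560}\right) = - 17 \left(-8 + \frac{3}{560}\right) = \left(-17\right) \left(- \frac{4477}{560}\right) = \frac{76109}{560}$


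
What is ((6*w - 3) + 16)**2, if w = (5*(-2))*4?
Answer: 51529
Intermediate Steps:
w = -40 (w = -10*4 = -40)
((6*w - 3) + 16)**2 = ((6*(-40) - 3) + 16)**2 = ((-240 - 3) + 16)**2 = (-243 + 16)**2 = (-227)**2 = 51529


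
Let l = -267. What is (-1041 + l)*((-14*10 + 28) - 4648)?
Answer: 6226080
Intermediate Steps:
(-1041 + l)*((-14*10 + 28) - 4648) = (-1041 - 267)*((-14*10 + 28) - 4648) = -1308*((-140 + 28) - 4648) = -1308*(-112 - 4648) = -1308*(-4760) = 6226080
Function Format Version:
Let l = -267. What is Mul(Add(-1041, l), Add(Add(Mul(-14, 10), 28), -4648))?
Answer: 6226080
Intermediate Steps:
Mul(Add(-1041, l), Add(Add(Mul(-14, 10), 28), -4648)) = Mul(Add(-1041, -267), Add(Add(Mul(-14, 10), 28), -4648)) = Mul(-1308, Add(Add(-140, 28), -4648)) = Mul(-1308, Add(-112, -4648)) = Mul(-1308, -4760) = 6226080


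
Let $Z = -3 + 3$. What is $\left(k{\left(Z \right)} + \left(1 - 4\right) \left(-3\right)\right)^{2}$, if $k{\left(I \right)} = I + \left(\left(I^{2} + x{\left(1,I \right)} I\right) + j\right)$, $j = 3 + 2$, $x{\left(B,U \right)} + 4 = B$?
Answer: $196$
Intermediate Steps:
$x{\left(B,U \right)} = -4 + B$
$j = 5$
$Z = 0$
$k{\left(I \right)} = 5 + I^{2} - 2 I$ ($k{\left(I \right)} = I + \left(\left(I^{2} + \left(-4 + 1\right) I\right) + 5\right) = I + \left(\left(I^{2} - 3 I\right) + 5\right) = I + \left(5 + I^{2} - 3 I\right) = 5 + I^{2} - 2 I$)
$\left(k{\left(Z \right)} + \left(1 - 4\right) \left(-3\right)\right)^{2} = \left(\left(5 + 0^{2} - 0\right) + \left(1 - 4\right) \left(-3\right)\right)^{2} = \left(\left(5 + 0 + 0\right) - -9\right)^{2} = \left(5 + 9\right)^{2} = 14^{2} = 196$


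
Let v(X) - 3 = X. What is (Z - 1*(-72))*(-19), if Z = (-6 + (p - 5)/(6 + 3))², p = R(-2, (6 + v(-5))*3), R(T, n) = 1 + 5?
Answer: -164179/81 ≈ -2026.9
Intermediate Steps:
v(X) = 3 + X
R(T, n) = 6
p = 6
Z = 2809/81 (Z = (-6 + (6 - 5)/(6 + 3))² = (-6 + 1/9)² = (-6 + 1*(⅑))² = (-6 + ⅑)² = (-53/9)² = 2809/81 ≈ 34.679)
(Z - 1*(-72))*(-19) = (2809/81 - 1*(-72))*(-19) = (2809/81 + 72)*(-19) = (8641/81)*(-19) = -164179/81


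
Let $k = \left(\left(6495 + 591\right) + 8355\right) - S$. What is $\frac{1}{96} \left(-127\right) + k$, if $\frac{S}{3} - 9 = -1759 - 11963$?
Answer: $\frac{5431553}{96} \approx 56579.0$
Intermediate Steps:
$S = -41139$ ($S = 27 + 3 \left(-1759 - 11963\right) = 27 + 3 \left(-13722\right) = 27 - 41166 = -41139$)
$k = 56580$ ($k = \left(\left(6495 + 591\right) + 8355\right) - -41139 = \left(7086 + 8355\right) + 41139 = 15441 + 41139 = 56580$)
$\frac{1}{96} \left(-127\right) + k = \frac{1}{96} \left(-127\right) + 56580 = - \frac{127}{96} + 56580 = \frac{5431553}{96}$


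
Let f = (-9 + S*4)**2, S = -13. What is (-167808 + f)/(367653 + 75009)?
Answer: -14917/40242 ≈ -0.37068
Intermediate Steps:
f = 3721 (f = (-9 - 13*4)**2 = (-9 - 52)**2 = (-61)**2 = 3721)
(-167808 + f)/(367653 + 75009) = (-167808 + 3721)/(367653 + 75009) = -164087/442662 = -164087*1/442662 = -14917/40242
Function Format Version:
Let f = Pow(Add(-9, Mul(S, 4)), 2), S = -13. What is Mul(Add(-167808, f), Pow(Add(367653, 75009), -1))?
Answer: Rational(-14917, 40242) ≈ -0.37068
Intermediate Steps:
f = 3721 (f = Pow(Add(-9, Mul(-13, 4)), 2) = Pow(Add(-9, -52), 2) = Pow(-61, 2) = 3721)
Mul(Add(-167808, f), Pow(Add(367653, 75009), -1)) = Mul(Add(-167808, 3721), Pow(Add(367653, 75009), -1)) = Mul(-164087, Pow(442662, -1)) = Mul(-164087, Rational(1, 442662)) = Rational(-14917, 40242)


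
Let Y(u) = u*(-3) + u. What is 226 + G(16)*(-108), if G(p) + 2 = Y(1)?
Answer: 658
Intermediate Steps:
Y(u) = -2*u (Y(u) = -3*u + u = -2*u)
G(p) = -4 (G(p) = -2 - 2*1 = -2 - 2 = -4)
226 + G(16)*(-108) = 226 - 4*(-108) = 226 + 432 = 658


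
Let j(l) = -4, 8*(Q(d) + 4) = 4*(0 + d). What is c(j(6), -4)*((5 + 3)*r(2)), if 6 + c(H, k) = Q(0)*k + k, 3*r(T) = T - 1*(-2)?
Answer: 64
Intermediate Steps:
r(T) = 2/3 + T/3 (r(T) = (T - 1*(-2))/3 = (T + 2)/3 = (2 + T)/3 = 2/3 + T/3)
Q(d) = -4 + d/2 (Q(d) = -4 + (4*(0 + d))/8 = -4 + (4*d)/8 = -4 + d/2)
c(H, k) = -6 - 3*k (c(H, k) = -6 + ((-4 + (1/2)*0)*k + k) = -6 + ((-4 + 0)*k + k) = -6 + (-4*k + k) = -6 - 3*k)
c(j(6), -4)*((5 + 3)*r(2)) = (-6 - 3*(-4))*((5 + 3)*(2/3 + (1/3)*2)) = (-6 + 12)*(8*(2/3 + 2/3)) = 6*(8*(4/3)) = 6*(32/3) = 64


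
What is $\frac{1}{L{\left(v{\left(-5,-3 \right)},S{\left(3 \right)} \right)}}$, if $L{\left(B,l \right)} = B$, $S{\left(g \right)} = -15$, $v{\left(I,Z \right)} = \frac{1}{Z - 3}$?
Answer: $-6$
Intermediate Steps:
$v{\left(I,Z \right)} = \frac{1}{-3 + Z}$
$\frac{1}{L{\left(v{\left(-5,-3 \right)},S{\left(3 \right)} \right)}} = \frac{1}{\frac{1}{-3 - 3}} = \frac{1}{\frac{1}{-6}} = \frac{1}{- \frac{1}{6}} = -6$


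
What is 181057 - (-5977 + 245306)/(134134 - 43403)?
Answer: 16427243338/90731 ≈ 1.8105e+5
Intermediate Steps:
181057 - (-5977 + 245306)/(134134 - 43403) = 181057 - 239329/90731 = 16427243338/90731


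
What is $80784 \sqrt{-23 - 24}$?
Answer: $80784 i \sqrt{47} \approx 5.5383 \cdot 10^{5} i$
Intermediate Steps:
$80784 \sqrt{-23 - 24} = 80784 \sqrt{-47} = 80784 i \sqrt{47}$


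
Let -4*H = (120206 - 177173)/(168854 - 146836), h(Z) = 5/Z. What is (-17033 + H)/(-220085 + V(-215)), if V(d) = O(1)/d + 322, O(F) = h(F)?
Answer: 64503156587/832263666320 ≈ 0.077503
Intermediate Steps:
O(F) = 5/F
H = 56967/88072 (H = -(120206 - 177173)/(4*(168854 - 146836)) = -(-56967)/(4*22018) = -1/4*(-56967/22018) = 56967/88072 ≈ 0.64682)
V(d) = 322 + 5/d (V(d) = (5/1)/d + 322 = (5*1)/d + 322 = 5/d + 322 = 322 + 5/d)
(-17033 + H)/(-220085 + V(-215)) = (-17033 + 56967/88072)/(-220085 + (322 + 5/(-215))) = -1500073409/(88072*(-220085 + (322 + 5*(-1/215)))) = -1500073409/(88072*(-220085 + (322 - 1/43))) = -1500073409/(88072*(-220085 + 13845/43)) = -1500073409/(88072*(-9449810/43)) = -1500073409/88072*(-43/9449810) = 64503156587/832263666320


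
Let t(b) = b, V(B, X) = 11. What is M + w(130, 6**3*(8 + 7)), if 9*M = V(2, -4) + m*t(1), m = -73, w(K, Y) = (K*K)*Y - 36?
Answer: 492803614/9 ≈ 5.4756e+7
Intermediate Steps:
w(K, Y) = -36 + Y*K**2 (w(K, Y) = K**2*Y - 36 = Y*K**2 - 36 = -36 + Y*K**2)
M = -62/9 (M = (11 - 73*1)/9 = (11 - 73)/9 = (1/9)*(-62) = -62/9 ≈ -6.8889)
M + w(130, 6**3*(8 + 7)) = -62/9 + (-36 + (6**3*(8 + 7))*130**2) = -62/9 + (-36 + (216*15)*16900) = -62/9 + (-36 + 3240*16900) = -62/9 + (-36 + 54756000) = -62/9 + 54755964 = 492803614/9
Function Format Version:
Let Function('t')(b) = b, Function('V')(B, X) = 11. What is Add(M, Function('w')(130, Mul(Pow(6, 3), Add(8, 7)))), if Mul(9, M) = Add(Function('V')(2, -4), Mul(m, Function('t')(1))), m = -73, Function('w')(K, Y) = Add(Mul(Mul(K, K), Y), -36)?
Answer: Rational(492803614, 9) ≈ 5.4756e+7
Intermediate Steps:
Function('w')(K, Y) = Add(-36, Mul(Y, Pow(K, 2))) (Function('w')(K, Y) = Add(Mul(Pow(K, 2), Y), -36) = Add(Mul(Y, Pow(K, 2)), -36) = Add(-36, Mul(Y, Pow(K, 2))))
M = Rational(-62, 9) (M = Mul(Rational(1, 9), Add(11, Mul(-73, 1))) = Mul(Rational(1, 9), Add(11, -73)) = Mul(Rational(1, 9), -62) = Rational(-62, 9) ≈ -6.8889)
Add(M, Function('w')(130, Mul(Pow(6, 3), Add(8, 7)))) = Add(Rational(-62, 9), Add(-36, Mul(Mul(Pow(6, 3), Add(8, 7)), Pow(130, 2)))) = Add(Rational(-62, 9), Add(-36, Mul(Mul(216, 15), 16900))) = Add(Rational(-62, 9), Add(-36, Mul(3240, 16900))) = Add(Rational(-62, 9), Add(-36, 54756000)) = Add(Rational(-62, 9), 54755964) = Rational(492803614, 9)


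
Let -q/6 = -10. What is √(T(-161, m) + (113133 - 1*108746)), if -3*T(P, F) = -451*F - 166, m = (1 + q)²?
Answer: √5074494/3 ≈ 750.89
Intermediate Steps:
q = 60 (q = -6*(-10) = 60)
m = 3721 (m = (1 + 60)² = 61² = 3721)
T(P, F) = 166/3 + 451*F/3 (T(P, F) = -(-451*F - 166)/3 = -(-166 - 451*F)/3 = 166/3 + 451*F/3)
√(T(-161, m) + (113133 - 1*108746)) = √((166/3 + (451/3)*3721) + (113133 - 1*108746)) = √((166/3 + 1678171/3) + (113133 - 108746)) = √(1678337/3 + 4387) = √(1691498/3) = √5074494/3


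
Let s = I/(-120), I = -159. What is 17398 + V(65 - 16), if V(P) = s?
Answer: 695973/40 ≈ 17399.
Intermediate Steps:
s = 53/40 (s = -159/(-120) = -159*(-1/120) = 53/40 ≈ 1.3250)
V(P) = 53/40
17398 + V(65 - 16) = 17398 + 53/40 = 695973/40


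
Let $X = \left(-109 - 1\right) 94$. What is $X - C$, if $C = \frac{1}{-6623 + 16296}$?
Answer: $- \frac{100018821}{9673} \approx -10340.0$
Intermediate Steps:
$C = \frac{1}{9673} \approx 0.00010338$
$X = -10340$ ($X = \left(-110\right) 94 = -10340$)
$X - C = -10340 - \frac{1}{9673} = - \frac{100018821}{9673}$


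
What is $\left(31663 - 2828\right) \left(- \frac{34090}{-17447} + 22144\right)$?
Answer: $\frac{152620280910}{239} \approx 6.3858 \cdot 10^{8}$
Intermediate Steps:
$\left(31663 - 2828\right) \left(- \frac{34090}{-17447} + 22144\right) = 28835 \left(\left(-34090\right) \left(- \frac{1}{17447}\right) + 22144\right) = 28835 \left(\frac{34090}{17447} + 22144\right) = 28835 \cdot \frac{386380458}{17447} = \frac{152620280910}{239}$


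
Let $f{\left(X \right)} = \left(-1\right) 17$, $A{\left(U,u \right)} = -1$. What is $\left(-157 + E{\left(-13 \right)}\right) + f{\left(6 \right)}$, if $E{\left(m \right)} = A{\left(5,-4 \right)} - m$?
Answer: $-162$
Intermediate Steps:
$f{\left(X \right)} = -17$
$E{\left(m \right)} = -1 - m$
$\left(-157 + E{\left(-13 \right)}\right) + f{\left(6 \right)} = \left(-157 - -12\right) - 17 = \left(-157 + \left(-1 + 13\right)\right) - 17 = \left(-157 + 12\right) - 17 = -145 - 17 = -162$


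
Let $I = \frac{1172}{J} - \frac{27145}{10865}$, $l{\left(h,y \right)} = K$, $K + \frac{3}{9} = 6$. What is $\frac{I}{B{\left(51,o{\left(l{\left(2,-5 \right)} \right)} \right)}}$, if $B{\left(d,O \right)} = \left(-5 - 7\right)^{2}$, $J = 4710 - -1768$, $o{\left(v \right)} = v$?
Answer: $- \frac{132611}{8240016} \approx -0.016094$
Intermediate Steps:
$K = \frac{17}{3}$ ($K = - \frac{1}{3} + 6 = \frac{17}{3} \approx 5.6667$)
$l{\left(h,y \right)} = \frac{17}{3}$
$J = 6478$ ($J = 4710 + 1768 = 6478$)
$B{\left(d,O \right)} = 144$ ($B{\left(d,O \right)} = \left(-12\right)^{2} = 144$)
$I = - \frac{397833}{171667}$ ($I = \frac{1172}{6478} - \frac{27145}{10865} = 1172 \cdot \frac{1}{6478} - \frac{5429}{2173} = \frac{586}{3239} - \frac{5429}{2173} = - \frac{397833}{171667} \approx -2.3175$)
$\frac{I}{B{\left(51,o{\left(l{\left(2,-5 \right)} \right)} \right)}} = - \frac{397833}{171667 \cdot 144} = \left(- \frac{397833}{171667}\right) \frac{1}{144} = - \frac{132611}{8240016}$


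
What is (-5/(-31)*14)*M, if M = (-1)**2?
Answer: 70/31 ≈ 2.2581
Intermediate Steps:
M = 1
(-5/(-31)*14)*M = (-5/(-31)*14)*1 = (-5*(-1/31)*14)*1 = ((5/31)*14)*1 = (70/31)*1 = 70/31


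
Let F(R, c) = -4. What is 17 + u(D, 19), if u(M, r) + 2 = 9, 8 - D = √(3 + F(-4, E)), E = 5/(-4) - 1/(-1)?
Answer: 24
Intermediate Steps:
E = -¼ (E = 5*(-¼) - 1*(-1) = -5/4 + 1 = -¼ ≈ -0.25000)
D = 8 - I (D = 8 - √(3 - 4) = 8 - √(-1) = 8 - I ≈ 8.0 - 1.0*I)
u(M, r) = 7 (u(M, r) = -2 + 9 = 7)
17 + u(D, 19) = 17 + 7 = 24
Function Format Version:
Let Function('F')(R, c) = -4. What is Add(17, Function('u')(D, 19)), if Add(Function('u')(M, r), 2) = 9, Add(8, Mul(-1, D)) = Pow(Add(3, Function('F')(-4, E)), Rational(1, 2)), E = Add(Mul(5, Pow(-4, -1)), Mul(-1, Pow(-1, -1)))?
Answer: 24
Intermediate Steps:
E = Rational(-1, 4) (E = Add(Mul(5, Rational(-1, 4)), Mul(-1, -1)) = Add(Rational(-5, 4), 1) = Rational(-1, 4) ≈ -0.25000)
D = Add(8, Mul(-1, I)) (D = Add(8, Mul(-1, Pow(Add(3, -4), Rational(1, 2)))) = Add(8, Mul(-1, Pow(-1, Rational(1, 2)))) = Add(8, Mul(-1, I)) ≈ Add(8.0000, Mul(-1.0000, I)))
Function('u')(M, r) = 7 (Function('u')(M, r) = Add(-2, 9) = 7)
Add(17, Function('u')(D, 19)) = Add(17, 7) = 24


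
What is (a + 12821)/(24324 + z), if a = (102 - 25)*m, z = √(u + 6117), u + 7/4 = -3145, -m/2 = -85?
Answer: 51822/48757 ≈ 1.0629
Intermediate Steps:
m = 170 (m = -2*(-85) = 170)
u = -12587/4 (u = -7/4 - 3145 = -12587/4 ≈ -3146.8)
z = 109/2 (z = √(-12587/4 + 6117) = √(11881/4) = 109/2 ≈ 54.500)
a = 13090 (a = (102 - 25)*170 = 77*170 = 13090)
(a + 12821)/(24324 + z) = (13090 + 12821)/(24324 + 109/2) = 25911/(48757/2) = 25911*(2/48757) = 51822/48757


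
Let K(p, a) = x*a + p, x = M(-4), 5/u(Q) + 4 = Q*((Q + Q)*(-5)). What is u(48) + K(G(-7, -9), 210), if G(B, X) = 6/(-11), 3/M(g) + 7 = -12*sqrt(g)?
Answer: -240862763/31685500 + 3024*I/125 ≈ -7.6017 + 24.192*I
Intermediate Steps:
u(Q) = 5/(-4 - 10*Q**2) (u(Q) = 5/(-4 + Q*((Q + Q)*(-5))) = 5/(-4 + Q*((2*Q)*(-5))) = 5/(-4 + Q*(-10*Q)) = 5/(-4 - 10*Q**2))
M(g) = 3/(-7 - 12*sqrt(g))
x = -3*(7 - 24*I)/625 (x = -3/(7 + 12*sqrt(-4)) = -3/(7 + 12*(2*I)) = -3*(7 - 24*I)/625 ≈ -0.0336 + 0.1152*I)
G(B, X) = -6/11 (G(B, X) = 6*(-1/11) = -6/11)
K(p, a) = p + a*(-21/625 + 72*I/625) (K(p, a) = (-21/625 + 72*I/625)*a + p = a*(-21/625 + 72*I/625) + p = p + a*(-21/625 + 72*I/625))
u(48) + K(G(-7, -9), 210) = -5/(4 + 10*48**2) + (-6/11 + (3/625)*210*(-7 + 24*I)) = -5/(4 + 10*2304) + (-6/11 + (-882/125 + 3024*I/125)) = -5/(4 + 23040) + (-10452/1375 + 3024*I/125) = -5/23044 + (-10452/1375 + 3024*I/125) = -240862763/31685500 + 3024*I/125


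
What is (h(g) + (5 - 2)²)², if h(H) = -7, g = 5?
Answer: 4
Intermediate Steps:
(h(g) + (5 - 2)²)² = (-7 + (5 - 2)²)² = (-7 + 3²)² = (-7 + 9)² = 2² = 4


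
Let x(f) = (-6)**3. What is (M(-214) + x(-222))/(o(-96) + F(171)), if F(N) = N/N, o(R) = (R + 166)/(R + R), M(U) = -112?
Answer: -31488/61 ≈ -516.20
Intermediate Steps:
x(f) = -216
o(R) = (166 + R)/(2*R) (o(R) = (166 + R)/((2*R)) = (166 + R)*(1/(2*R)) = (166 + R)/(2*R))
F(N) = 1
(M(-214) + x(-222))/(o(-96) + F(171)) = (-112 - 216)/((1/2)*(166 - 96)/(-96) + 1) = -328/((1/2)*(-1/96)*70 + 1) = -328/(-35/96 + 1) = -328/61/96 = -328*96/61 = -31488/61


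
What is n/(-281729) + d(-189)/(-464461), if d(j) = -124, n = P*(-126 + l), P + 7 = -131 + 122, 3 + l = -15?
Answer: -1035183748/130852133069 ≈ -0.0079111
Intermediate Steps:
l = -18 (l = -3 - 15 = -18)
P = -16 (P = -7 + (-131 + 122) = -7 - 9 = -16)
n = 2304 (n = -16*(-126 - 18) = -16*(-144) = 2304)
n/(-281729) + d(-189)/(-464461) = 2304/(-281729) - 124/(-464461) = 2304*(-1/281729) - 124*(-1/464461) = -2304/281729 + 124/464461 = -1035183748/130852133069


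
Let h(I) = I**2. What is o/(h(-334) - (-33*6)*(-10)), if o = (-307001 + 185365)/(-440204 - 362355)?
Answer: 30409/21985301246 ≈ 1.3832e-6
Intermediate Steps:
o = 121636/802559 (o = -121636/(-802559) = -121636*(-1/802559) = 121636/802559 ≈ 0.15156)
o/(h(-334) - (-33*6)*(-10)) = 121636/(802559*((-334)**2 - (-33*6)*(-10))) = 121636/(802559*(111556 - (-198)*(-10))) = 121636/(802559*(111556 - 1*1980)) = 121636/(802559*(111556 - 1980)) = (121636/802559)/109576 = (121636/802559)*(1/109576) = 30409/21985301246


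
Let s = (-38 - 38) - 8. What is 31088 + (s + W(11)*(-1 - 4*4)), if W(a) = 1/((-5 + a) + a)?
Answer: 31003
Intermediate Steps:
W(a) = 1/(-5 + 2*a)
s = -84 (s = -76 - 8 = -84)
31088 + (s + W(11)*(-1 - 4*4)) = 31088 + (-84 + (-1 - 4*4)/(-5 + 2*11)) = 31088 + (-84 + (-1 - 16)/(-5 + 22)) = 31088 + (-84 - 17/17) = 31088 + (-84 + (1/17)*(-17)) = 31088 + (-84 - 1) = 31088 - 85 = 31003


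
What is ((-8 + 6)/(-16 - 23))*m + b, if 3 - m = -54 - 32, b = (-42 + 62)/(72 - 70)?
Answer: 568/39 ≈ 14.564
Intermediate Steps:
b = 10 (b = 20/2 = 20*(½) = 10)
m = 89 (m = 3 - (-54 - 32) = 3 - 1*(-86) = 3 + 86 = 89)
((-8 + 6)/(-16 - 23))*m + b = ((-8 + 6)/(-16 - 23))*89 + 10 = -2/(-39)*89 + 10 = -2*(-1/39)*89 + 10 = (2/39)*89 + 10 = 178/39 + 10 = 568/39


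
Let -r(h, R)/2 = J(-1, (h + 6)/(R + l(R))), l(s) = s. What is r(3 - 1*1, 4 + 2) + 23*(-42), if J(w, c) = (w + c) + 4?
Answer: -2920/3 ≈ -973.33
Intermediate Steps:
J(w, c) = 4 + c + w (J(w, c) = (c + w) + 4 = 4 + c + w)
r(h, R) = -6 - (6 + h)/R (r(h, R) = -2*(4 + (h + 6)/(R + R) - 1) = -2*(4 + (6 + h)/((2*R)) - 1) = -2*(4 + (6 + h)*(1/(2*R)) - 1) = -2*(4 + (6 + h)/(2*R) - 1) = -2*(3 + (6 + h)/(2*R)) = -6 - (6 + h)/R)
r(3 - 1*1, 4 + 2) + 23*(-42) = (-6 - (3 - 1*1) - 6*(4 + 2))/(4 + 2) + 23*(-42) = (-6 - (3 - 1) - 6*6)/6 - 966 = (-6 - 1*2 - 36)/6 - 966 = (-6 - 2 - 36)/6 - 966 = (⅙)*(-44) - 966 = -22/3 - 966 = -2920/3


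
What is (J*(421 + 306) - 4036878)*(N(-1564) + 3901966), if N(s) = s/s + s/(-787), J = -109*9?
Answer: -14586735171973545/787 ≈ -1.8535e+13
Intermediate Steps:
J = -981
N(s) = 1 - s/787 (N(s) = 1 + s*(-1/787) = 1 - s/787)
(J*(421 + 306) - 4036878)*(N(-1564) + 3901966) = (-981*(421 + 306) - 4036878)*((1 - 1/787*(-1564)) + 3901966) = (-981*727 - 4036878)*((1 + 1564/787) + 3901966) = (-713187 - 4036878)*(2351/787 + 3901966) = -4750065*3070849593/787 = -14586735171973545/787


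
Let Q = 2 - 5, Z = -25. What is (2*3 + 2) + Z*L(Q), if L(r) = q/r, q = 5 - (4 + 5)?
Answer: -76/3 ≈ -25.333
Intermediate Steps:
q = -4 (q = 5 - 1*9 = 5 - 9 = -4)
Q = -3
L(r) = -4/r
(2*3 + 2) + Z*L(Q) = (2*3 + 2) - (-100)/(-3) = (6 + 2) - (-100)*(-1)/3 = 8 - 25*4/3 = 8 - 100/3 = -76/3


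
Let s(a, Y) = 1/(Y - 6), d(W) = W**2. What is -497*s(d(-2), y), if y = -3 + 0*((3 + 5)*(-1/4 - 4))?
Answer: 497/9 ≈ 55.222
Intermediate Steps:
y = -3 (y = -3 + 0*(8*(-1*1/4 - 4)) = -3 + 0*(8*(-1/4 - 4)) = -3 + 0*(8*(-17/4)) = -3 + 0*(-34) = -3 + 0 = -3)
s(a, Y) = 1/(-6 + Y)
-497*s(d(-2), y) = -497/(-6 - 3) = -497/(-9) = -497*(-1/9) = 497/9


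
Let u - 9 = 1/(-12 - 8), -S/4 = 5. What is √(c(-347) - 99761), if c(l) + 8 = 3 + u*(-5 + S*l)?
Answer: I*√150791/2 ≈ 194.16*I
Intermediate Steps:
S = -20 (S = -4*5 = -20)
u = 179/20 (u = 9 + 1/(-12 - 8) = 9 + 1/(-20) = 9 - 1/20 = 179/20 ≈ 8.9500)
c(l) = -199/4 - 179*l (c(l) = -8 + (3 + 179*(-5 - 20*l)/20) = -8 + (3 + (-179/4 - 179*l)) = -8 + (-167/4 - 179*l) = -199/4 - 179*l)
√(c(-347) - 99761) = √((-199/4 - 179*(-347)) - 99761) = √((-199/4 + 62113) - 99761) = √(248253/4 - 99761) = √(-150791/4) = I*√150791/2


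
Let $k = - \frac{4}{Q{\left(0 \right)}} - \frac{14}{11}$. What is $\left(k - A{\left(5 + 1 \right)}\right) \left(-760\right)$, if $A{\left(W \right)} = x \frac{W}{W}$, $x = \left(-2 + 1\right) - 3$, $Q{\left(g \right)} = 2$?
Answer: $- \frac{6080}{11} \approx -552.73$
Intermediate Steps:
$x = -4$ ($x = -1 - 3 = -4$)
$A{\left(W \right)} = -4$ ($A{\left(W \right)} = - 4 \frac{W}{W} = \left(-4\right) 1 = -4$)
$k = - \frac{36}{11}$ ($k = - \frac{4}{2} - \frac{14}{11} = \left(-4\right) \frac{1}{2} - \frac{14}{11} = -2 - \frac{14}{11} = - \frac{36}{11} \approx -3.2727$)
$\left(k - A{\left(5 + 1 \right)}\right) \left(-760\right) = \left(- \frac{36}{11} - -4\right) \left(-760\right) = \left(- \frac{36}{11} + 4\right) \left(-760\right) = \frac{8}{11} \left(-760\right) = - \frac{6080}{11}$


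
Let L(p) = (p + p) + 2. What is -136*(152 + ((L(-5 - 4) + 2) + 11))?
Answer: -20264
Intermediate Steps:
L(p) = 2 + 2*p (L(p) = 2*p + 2 = 2 + 2*p)
-136*(152 + ((L(-5 - 4) + 2) + 11)) = -136*(152 + (((2 + 2*(-5 - 4)) + 2) + 11)) = -136*(152 + (((2 + 2*(-9)) + 2) + 11)) = -136*(152 + (((2 - 18) + 2) + 11)) = -136*(152 + ((-16 + 2) + 11)) = -136*(152 + (-14 + 11)) = -136*(152 - 3) = -136*149 = -20264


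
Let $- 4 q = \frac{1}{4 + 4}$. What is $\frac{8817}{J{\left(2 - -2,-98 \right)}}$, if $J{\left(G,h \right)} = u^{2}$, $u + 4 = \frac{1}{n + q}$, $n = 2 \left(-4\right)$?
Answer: $\frac{582354033}{1123600} \approx 518.29$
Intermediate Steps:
$n = -8$
$q = - \frac{1}{32}$ ($q = - \frac{1}{4 \left(4 + 4\right)} = - \frac{1}{4 \cdot 8} = \left(- \frac{1}{4}\right) \frac{1}{8} = - \frac{1}{32} \approx -0.03125$)
$u = - \frac{1060}{257}$ ($u = -4 + \frac{1}{-8 - \frac{1}{32}} = -4 + \frac{1}{- \frac{257}{32}} = -4 - \frac{32}{257} = - \frac{1060}{257} \approx -4.1245$)
$J{\left(G,h \right)} = \frac{1123600}{66049}$ ($J{\left(G,h \right)} = \left(- \frac{1060}{257}\right)^{2} = \frac{1123600}{66049}$)
$\frac{8817}{J{\left(2 - -2,-98 \right)}} = \frac{8817}{\frac{1123600}{66049}} = 8817 \cdot \frac{66049}{1123600} = \frac{582354033}{1123600}$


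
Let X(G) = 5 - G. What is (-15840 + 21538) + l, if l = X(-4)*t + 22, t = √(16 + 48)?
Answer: 5792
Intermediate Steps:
t = 8 (t = √64 = 8)
l = 94 (l = (5 - 1*(-4))*8 + 22 = (5 + 4)*8 + 22 = 9*8 + 22 = 72 + 22 = 94)
(-15840 + 21538) + l = (-15840 + 21538) + 94 = 5698 + 94 = 5792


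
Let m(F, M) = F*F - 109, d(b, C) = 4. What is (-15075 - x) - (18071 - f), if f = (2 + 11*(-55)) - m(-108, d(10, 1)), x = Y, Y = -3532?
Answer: -41772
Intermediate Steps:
x = -3532
m(F, M) = -109 + F² (m(F, M) = F² - 109 = -109 + F²)
f = -12158 (f = (2 + 11*(-55)) - (-109 + (-108)²) = (2 - 605) - (-109 + 11664) = -603 - 1*11555 = -603 - 11555 = -12158)
(-15075 - x) - (18071 - f) = (-15075 - 1*(-3532)) - (18071 - 1*(-12158)) = (-15075 + 3532) - (18071 + 12158) = -11543 - 1*30229 = -11543 - 30229 = -41772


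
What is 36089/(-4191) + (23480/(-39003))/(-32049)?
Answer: -15037136507801/1746259984359 ≈ -8.6111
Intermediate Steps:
36089/(-4191) + (23480/(-39003))/(-32049) = 36089*(-1/4191) + (23480*(-1/39003))*(-1/32049) = -36089/4191 - 23480/39003*(-1/32049) = -36089/4191 + 23480/1250007147 = -15037136507801/1746259984359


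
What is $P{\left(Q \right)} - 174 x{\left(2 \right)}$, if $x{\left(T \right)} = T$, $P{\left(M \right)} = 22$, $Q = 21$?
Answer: $-326$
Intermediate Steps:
$P{\left(Q \right)} - 174 x{\left(2 \right)} = 22 - 348 = -326$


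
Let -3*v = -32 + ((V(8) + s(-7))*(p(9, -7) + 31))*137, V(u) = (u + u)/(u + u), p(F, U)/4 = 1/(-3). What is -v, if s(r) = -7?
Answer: -24418/3 ≈ -8139.3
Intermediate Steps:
p(F, U) = -4/3 (p(F, U) = 4*(1/(-3)) = 4*(1*(-1/3)) = 4*(-1/3) = -4/3)
V(u) = 1 (V(u) = (2*u)/((2*u)) = (2*u)*(1/(2*u)) = 1)
v = 24418/3 (v = -(-32 + ((1 - 7)*(-4/3 + 31))*137)/3 = -(-32 - 6*89/3*137)/3 = -(-32 - 178*137)/3 = -(-32 - 24386)/3 = -1/3*(-24418) = 24418/3 ≈ 8139.3)
-v = -1*24418/3 = -24418/3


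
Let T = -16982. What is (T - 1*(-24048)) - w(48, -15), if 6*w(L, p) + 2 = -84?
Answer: 21241/3 ≈ 7080.3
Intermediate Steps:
w(L, p) = -43/3 (w(L, p) = -⅓ + (⅙)*(-84) = -⅓ - 14 = -43/3)
(T - 1*(-24048)) - w(48, -15) = (-16982 - 1*(-24048)) - 1*(-43/3) = (-16982 + 24048) + 43/3 = 7066 + 43/3 = 21241/3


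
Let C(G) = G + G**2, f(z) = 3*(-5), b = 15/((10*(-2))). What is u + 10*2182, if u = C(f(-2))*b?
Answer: 43325/2 ≈ 21663.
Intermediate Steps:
b = -3/4 (b = 15/(-20) = 15*(-1/20) = -3/4 ≈ -0.75000)
f(z) = -15
u = -315/2 (u = -15*(1 - 15)*(-3/4) = -15*(-14)*(-3/4) = 210*(-3/4) = -315/2 ≈ -157.50)
u + 10*2182 = -315/2 + 10*2182 = -315/2 + 21820 = 43325/2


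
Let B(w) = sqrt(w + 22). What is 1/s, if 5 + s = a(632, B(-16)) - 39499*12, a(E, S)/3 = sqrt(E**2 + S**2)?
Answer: -473993/224665769179 - 3*sqrt(399430)/224665769179 ≈ -2.1182e-6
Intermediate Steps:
B(w) = sqrt(22 + w)
a(E, S) = 3*sqrt(E**2 + S**2)
s = -473993 + 3*sqrt(399430) (s = -5 + (3*sqrt(632**2 + (sqrt(22 - 16))**2) - 39499*12) = -5 + (3*sqrt(399424 + (sqrt(6))**2) - 1*473988) = -5 + (3*sqrt(399424 + 6) - 473988) = -5 + (3*sqrt(399430) - 473988) = -5 + (-473988 + 3*sqrt(399430)) = -473993 + 3*sqrt(399430) ≈ -4.7210e+5)
1/s = 1/(-473993 + 3*sqrt(399430))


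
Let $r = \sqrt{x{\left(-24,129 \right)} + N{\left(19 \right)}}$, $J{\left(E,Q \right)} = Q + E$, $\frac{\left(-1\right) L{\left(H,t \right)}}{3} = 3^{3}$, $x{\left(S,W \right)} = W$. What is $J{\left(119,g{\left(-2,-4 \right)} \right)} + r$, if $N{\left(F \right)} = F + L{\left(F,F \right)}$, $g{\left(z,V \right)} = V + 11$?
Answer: $126 + \sqrt{67} \approx 134.19$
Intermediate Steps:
$g{\left(z,V \right)} = 11 + V$
$L{\left(H,t \right)} = -81$ ($L{\left(H,t \right)} = - 3 \cdot 3^{3} = \left(-3\right) 27 = -81$)
$J{\left(E,Q \right)} = E + Q$
$N{\left(F \right)} = -81 + F$ ($N{\left(F \right)} = F - 81 = -81 + F$)
$r = \sqrt{67}$ ($r = \sqrt{129 + \left(-81 + 19\right)} = \sqrt{129 - 62} = \sqrt{67} \approx 8.1853$)
$J{\left(119,g{\left(-2,-4 \right)} \right)} + r = \left(119 + \left(11 - 4\right)\right) + \sqrt{67} = \left(119 + 7\right) + \sqrt{67} = 126 + \sqrt{67}$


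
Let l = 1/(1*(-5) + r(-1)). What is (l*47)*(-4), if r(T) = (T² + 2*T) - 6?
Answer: 47/3 ≈ 15.667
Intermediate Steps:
r(T) = -6 + T² + 2*T
l = -1/12 (l = 1/(1*(-5) + (-6 + (-1)² + 2*(-1))) = 1/(-5 + (-6 + 1 - 2)) = 1/(-5 - 7) = 1/(-12) = -1/12 ≈ -0.083333)
(l*47)*(-4) = -1/12*47*(-4) = -47/12*(-4) = 47/3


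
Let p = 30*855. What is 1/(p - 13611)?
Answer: 1/12039 ≈ 8.3063e-5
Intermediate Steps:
p = 25650
1/(p - 13611) = 1/(25650 - 13611) = 1/12039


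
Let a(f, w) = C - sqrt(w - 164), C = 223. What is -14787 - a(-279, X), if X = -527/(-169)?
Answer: -15010 + 3*I*sqrt(3021)/13 ≈ -15010.0 + 12.684*I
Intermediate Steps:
X = 527/169 (X = -527*(-1/169) = 527/169 ≈ 3.1183)
a(f, w) = 223 - sqrt(-164 + w) (a(f, w) = 223 - sqrt(w - 164) = 223 - sqrt(-164 + w))
-14787 - a(-279, X) = -14787 - (223 - sqrt(-164 + 527/169)) = -14787 - (223 - sqrt(-27189/169)) = -14787 - (223 - 3*I*sqrt(3021)/13) = -14787 + (-223 + 3*I*sqrt(3021)/13) = -15010 + 3*I*sqrt(3021)/13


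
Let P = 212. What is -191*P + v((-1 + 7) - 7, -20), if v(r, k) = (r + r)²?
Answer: -40488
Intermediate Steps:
v(r, k) = 4*r² (v(r, k) = (2*r)² = 4*r²)
-191*P + v((-1 + 7) - 7, -20) = -191*212 + 4*((-1 + 7) - 7)² = -40492 + 4*(6 - 7)² = -40492 + 4*(-1)² = -40492 + 4*1 = -40492 + 4 = -40488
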